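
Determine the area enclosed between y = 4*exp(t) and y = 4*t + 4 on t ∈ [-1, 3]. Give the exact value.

-32 - 4*exp(-1) + 4*exp(3)

On [-1, 3], (4*exp(t)) - (4*t + 4) = -4*t + 4*exp(t) - 4 is ≥ 0 throughout, so the area is a single integral of |-4*t + 4*exp(t) - 4|.
∫[-1,3] (-4*t + 4*exp(t) - 4) dt = -32 - 4*exp(-1) + 4*exp(3).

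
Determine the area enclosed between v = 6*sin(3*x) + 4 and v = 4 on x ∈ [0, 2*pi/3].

8

The difference (6*sin(3*x) + 4) - (4) = 6*sin(3*x) changes sign at x = pi/3 inside [0, 2*pi/3], so split the integral there.
∫[0,pi/3] (6*sin(3*x)) dx = 4.
∫[pi/3,2*pi/3] (6*sin(3*x)) dx = -4; the area of that piece is 4.
Total area = 4 + 4 = 8.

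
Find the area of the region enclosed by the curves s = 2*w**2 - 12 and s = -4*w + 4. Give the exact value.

72

Both boundary curves give s as a function of w, so integrate with respect to w. Setting them equal: 2*w**2 + 4*w - 16 = 0, i.e. 2*(w - 2)*(w + 4) = 0, so they meet at w = -4, 2.
For w in [-4, 2], s = 2*w**2 - 12 is on the left; area = ∫[-4,2] (-(2*w**2 + 4*w - 16)) dw = 72.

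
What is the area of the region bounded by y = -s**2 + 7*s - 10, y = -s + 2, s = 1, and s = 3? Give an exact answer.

4

The difference (-s**2 + 7*s - 10) - (-s + 2) = -s**2 + 8*s - 12 changes sign at s = 2 inside [1, 3], so split the integral there.
∫[1,2] (-s**2 + 8*s - 12) ds = -7/3; the area of that piece is 7/3.
∫[2,3] (-s**2 + 8*s - 12) ds = 5/3.
Total area = 7/3 + 5/3 = 4.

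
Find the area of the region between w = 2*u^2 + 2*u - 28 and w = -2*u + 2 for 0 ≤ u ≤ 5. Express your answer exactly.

The difference (2*u^2 + 2*u - 28) - (-2*u + 2) = 2*u^2 + 4*u - 30 changes sign at u = 3 inside [0, 5], so split the integral there.
∫[0,3] (2*u^2 + 4*u - 30) du = -54; the area of that piece is 54.
∫[3,5] (2*u^2 + 4*u - 30) du = 112/3.
Total area = 54 + 112/3 = 274/3.

274/3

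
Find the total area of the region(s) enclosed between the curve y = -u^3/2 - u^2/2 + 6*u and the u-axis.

The curve meets the u-axis where -u^3/2 - u^2/2 + 6*u = 0, i.e. -u*(u - 3)*(u + 4)/2 = 0, at u = -4, 0, 3.
On [-4, 0] the curve lies below the axis; ∫[-4,0] (-u^3/2 - u^2/2 + 6*u) du = -80/3, giving area 80/3.
On [0, 3] the curve lies above the axis; ∫[0,3] (-u^3/2 - u^2/2 + 6*u) du = 99/8, giving area 99/8.
Total area = 80/3 + 99/8 = 937/24.

937/24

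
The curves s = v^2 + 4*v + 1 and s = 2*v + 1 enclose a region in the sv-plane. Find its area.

Both boundary curves give s as a function of v, so integrate with respect to v. Setting them equal: v^2 + 2*v = 0, i.e. v*(v + 2) = 0, so they meet at v = -2, 0.
For v in [-2, 0], s = v^2 + 4*v + 1 is on the left; area = ∫[-2,0] (-(v^2 + 2*v)) dv = 4/3.

4/3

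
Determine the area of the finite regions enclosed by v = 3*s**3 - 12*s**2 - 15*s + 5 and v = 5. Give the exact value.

Set the curves equal: 3*s**3 - 12*s**2 - 15*s + 5 = 5, so 3*s**3 - 12*s**2 - 15*s = 0, which factors as 3*s*(s - 5)*(s + 1) = 0. The curves meet at s = -1, 0, 5.
On [-1, 0], v = 3*s**3 - 12*s**2 - 15*s + 5 is on top; that piece has area ∫[-1,0] (3*s**3 - 12*s**2 - 15*s) ds = 11/4.
On [0, 5], v = 5 is on top; that piece has area ∫[0,5] (-(3*s**3 - 12*s**2 - 15*s)) ds = 875/4.
Total enclosed area = 11/4 + 875/4 = 443/2.

443/2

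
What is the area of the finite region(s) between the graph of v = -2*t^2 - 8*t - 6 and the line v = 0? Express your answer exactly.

8/3

The curve meets the t-axis where -2*t^2 - 8*t - 6 = 0, i.e. -2*(t + 1)*(t + 3) = 0, at t = -3, -1.
On [-3, -1] the curve lies above the axis; ∫[-3,-1] (-2*t^2 - 8*t - 6) dt = 8/3, giving area 8/3.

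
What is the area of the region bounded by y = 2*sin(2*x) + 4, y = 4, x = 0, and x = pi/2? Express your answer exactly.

2

On [0, pi/2], (2*sin(2*x) + 4) - (4) = 2*sin(2*x) is ≥ 0 throughout, so the area is a single integral of |2*sin(2*x)|.
∫[0,pi/2] (2*sin(2*x)) dx = 2.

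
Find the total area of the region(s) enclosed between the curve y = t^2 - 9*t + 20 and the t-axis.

1/6

The curve meets the t-axis where t^2 - 9*t + 20 = 0, i.e. (t - 5)*(t - 4) = 0, at t = 4, 5.
On [4, 5] the curve lies below the axis; ∫[4,5] (t^2 - 9*t + 20) dt = -1/6, giving area 1/6.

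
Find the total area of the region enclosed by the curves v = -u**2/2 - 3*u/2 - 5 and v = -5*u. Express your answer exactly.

9/4

Set the curves equal: -u**2/2 - 3*u/2 - 5 = -5*u, so -u**2/2 + 7*u/2 - 5 = 0, which factors as -(u - 5)*(u - 2)/2 = 0. The curves meet at u = 2, 5.
On [2, 5], v = -u**2/2 - 3*u/2 - 5 is on top; that piece has area ∫[2,5] (-u**2/2 + 7*u/2 - 5) du = 9/4.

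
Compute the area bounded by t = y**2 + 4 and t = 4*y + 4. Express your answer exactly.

32/3

Both boundary curves give t as a function of y, so integrate with respect to y. Setting them equal: y**2 - 4*y = 0, i.e. y*(y - 4) = 0, so they meet at y = 0, 4.
For y in [0, 4], t = y**2 + 4 is on the left; area = ∫[0,4] (-(y**2 - 4*y)) dy = 32/3.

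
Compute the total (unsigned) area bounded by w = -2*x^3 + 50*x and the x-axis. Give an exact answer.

625

The curve meets the x-axis where -2*x^3 + 50*x = 0, i.e. -2*x*(x - 5)*(x + 5) = 0, at x = -5, 0, 5.
On [-5, 0] the curve lies below the axis; ∫[-5,0] (-2*x^3 + 50*x) dx = -625/2, giving area 625/2.
On [0, 5] the curve lies above the axis; ∫[0,5] (-2*x^3 + 50*x) dx = 625/2, giving area 625/2.
Total area = 625/2 + 625/2 = 625.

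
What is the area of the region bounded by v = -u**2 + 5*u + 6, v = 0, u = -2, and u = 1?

The difference (-u**2 + 5*u + 6) - (0) = -u**2 + 5*u + 6 changes sign at u = -1 inside [-2, 1], so split the integral there.
∫[-2,-1] (-u**2 + 5*u + 6) du = -23/6; the area of that piece is 23/6.
∫[-1,1] (-u**2 + 5*u + 6) du = 34/3.
Total area = 23/6 + 34/3 = 91/6.

91/6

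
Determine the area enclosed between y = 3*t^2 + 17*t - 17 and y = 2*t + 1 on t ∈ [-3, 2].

231/2

The difference (3*t^2 + 17*t - 17) - (2*t + 1) = 3*t^2 + 15*t - 18 changes sign at t = 1 inside [-3, 2], so split the integral there.
∫[-3,1] (3*t^2 + 15*t - 18) dt = -104; the area of that piece is 104.
∫[1,2] (3*t^2 + 15*t - 18) dt = 23/2.
Total area = 104 + 23/2 = 231/2.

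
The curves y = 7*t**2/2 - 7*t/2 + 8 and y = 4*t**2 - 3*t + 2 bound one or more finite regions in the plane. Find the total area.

Set the curves equal: 7*t**2/2 - 7*t/2 + 8 = 4*t**2 - 3*t + 2, so -t**2/2 - t/2 + 6 = 0, which factors as -(t - 3)*(t + 4)/2 = 0. The curves meet at t = -4, 3.
On [-4, 3], y = 7*t**2/2 - 7*t/2 + 8 is on top; that piece has area ∫[-4,3] (-t**2/2 - t/2 + 6) dt = 343/12.

343/12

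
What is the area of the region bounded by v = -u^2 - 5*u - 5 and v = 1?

Set the curves equal: -u^2 - 5*u - 5 = 1, so -u^2 - 5*u - 6 = 0, which factors as -(u + 2)*(u + 3) = 0. The curves meet at u = -3, -2.
On [-3, -2], v = -u^2 - 5*u - 5 is on top; that piece has area ∫[-3,-2] (-u^2 - 5*u - 6) du = 1/6.

1/6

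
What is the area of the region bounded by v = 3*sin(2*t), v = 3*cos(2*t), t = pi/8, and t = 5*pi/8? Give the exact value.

On [pi/8, 5*pi/8], (3*sin(2*t)) - (3*cos(2*t)) = 3*sin(2*t) - 3*cos(2*t) is ≥ 0 throughout, so the area is a single integral of |3*sin(2*t) - 3*cos(2*t)|.
∫[pi/8,5*pi/8] (3*sin(2*t) - 3*cos(2*t)) dt = 3*sqrt(2).

3*sqrt(2)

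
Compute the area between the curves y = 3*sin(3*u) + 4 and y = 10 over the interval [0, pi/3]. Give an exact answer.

-2 + 2*pi

On [0, pi/3], (3*sin(3*u) + 4) - (10) = 3*sin(3*u) - 6 is ≤ 0 throughout, so the area is a single integral of |3*sin(3*u) - 6|.
∫[0,pi/3] (3*sin(3*u) - 6) du = 2 - 2*pi; the area of that piece is -2 + 2*pi.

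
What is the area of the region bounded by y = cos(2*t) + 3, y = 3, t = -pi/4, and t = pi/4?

On [-pi/4, pi/4], (cos(2*t) + 3) - (3) = cos(2*t) is ≥ 0 throughout, so the area is a single integral of |cos(2*t)|.
∫[-pi/4,pi/4] (cos(2*t)) dt = 1.

1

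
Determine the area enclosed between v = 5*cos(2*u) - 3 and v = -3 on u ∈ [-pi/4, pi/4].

5

On [-pi/4, pi/4], (5*cos(2*u) - 3) - (-3) = 5*cos(2*u) is ≥ 0 throughout, so the area is a single integral of |5*cos(2*u)|.
∫[-pi/4,pi/4] (5*cos(2*u)) du = 5.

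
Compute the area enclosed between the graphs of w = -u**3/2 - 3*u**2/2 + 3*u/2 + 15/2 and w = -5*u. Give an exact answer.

64

Set the curves equal: -u**3/2 - 3*u**2/2 + 3*u/2 + 15/2 = -5*u, so -u**3/2 - 3*u**2/2 + 13*u/2 + 15/2 = 0, which factors as -(u - 3)*(u + 1)*(u + 5)/2 = 0. The curves meet at u = -5, -1, 3.
On [-5, -1], w = -5*u is on top; that piece has area ∫[-5,-1] (-(-u**3/2 - 3*u**2/2 + 13*u/2 + 15/2)) du = 32.
On [-1, 3], w = -u**3/2 - 3*u**2/2 + 3*u/2 + 15/2 is on top; that piece has area ∫[-1,3] (-u**3/2 - 3*u**2/2 + 13*u/2 + 15/2) du = 32.
Total enclosed area = 32 + 32 = 64.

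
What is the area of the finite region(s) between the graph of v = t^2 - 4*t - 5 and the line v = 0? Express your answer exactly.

The curve meets the t-axis where t^2 - 4*t - 5 = 0, i.e. (t - 5)*(t + 1) = 0, at t = -1, 5.
On [-1, 5] the curve lies below the axis; ∫[-1,5] (t^2 - 4*t - 5) dt = -36, giving area 36.

36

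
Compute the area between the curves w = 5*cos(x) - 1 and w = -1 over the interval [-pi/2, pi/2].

On [-pi/2, pi/2], (5*cos(x) - 1) - (-1) = 5*cos(x) is ≥ 0 throughout, so the area is a single integral of |5*cos(x)|.
∫[-pi/2,pi/2] (5*cos(x)) dx = 10.

10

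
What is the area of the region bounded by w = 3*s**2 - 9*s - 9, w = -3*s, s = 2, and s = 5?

The difference (3*s**2 - 9*s - 9) - (-3*s) = 3*s**2 - 6*s - 9 changes sign at s = 3 inside [2, 5], so split the integral there.
∫[2,3] (3*s**2 - 6*s - 9) ds = -5; the area of that piece is 5.
∫[3,5] (3*s**2 - 6*s - 9) ds = 32.
Total area = 5 + 32 = 37.

37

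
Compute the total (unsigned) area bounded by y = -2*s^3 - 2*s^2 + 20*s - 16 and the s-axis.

443/3

The curve meets the s-axis where -2*s^3 - 2*s^2 + 20*s - 16 = 0, i.e. -2*(s - 2)*(s - 1)*(s + 4) = 0, at s = -4, 1, 2.
On [-4, 1] the curve lies below the axis; ∫[-4,1] (-2*s^3 - 2*s^2 + 20*s - 16) ds = -875/6, giving area 875/6.
On [1, 2] the curve lies above the axis; ∫[1,2] (-2*s^3 - 2*s^2 + 20*s - 16) ds = 11/6, giving area 11/6.
Total area = 875/6 + 11/6 = 443/3.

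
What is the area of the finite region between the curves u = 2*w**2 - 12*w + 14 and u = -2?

8/3

Both boundary curves give u as a function of w, so integrate with respect to w. Setting them equal: 2*w**2 - 12*w + 16 = 0, i.e. 2*(w - 4)*(w - 2) = 0, so they meet at w = 2, 4.
For w in [2, 4], u = 2*w**2 - 12*w + 14 is on the left; area = ∫[2,4] (-(2*w**2 - 12*w + 16)) dw = 8/3.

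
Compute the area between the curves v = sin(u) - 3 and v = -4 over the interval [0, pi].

On [0, pi], (sin(u) - 3) - (-4) = sin(u) + 1 is ≥ 0 throughout, so the area is a single integral of |sin(u) + 1|.
∫[0,pi] (sin(u) + 1) du = 2 + pi.

2 + pi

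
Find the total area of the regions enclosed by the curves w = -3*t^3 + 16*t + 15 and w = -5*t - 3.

Set the curves equal: -3*t^3 + 16*t + 15 = -5*t - 3, so -3*t^3 + 21*t + 18 = 0, which factors as -3*(t - 3)*(t + 1)*(t + 2) = 0. The curves meet at t = -2, -1, 3.
On [-2, -1], w = -5*t - 3 is on top; that piece has area ∫[-2,-1] (-(-3*t^3 + 21*t + 18)) dt = 9/4.
On [-1, 3], w = -3*t^3 + 16*t + 15 is on top; that piece has area ∫[-1,3] (-3*t^3 + 21*t + 18) dt = 96.
Total enclosed area = 9/4 + 96 = 393/4.

393/4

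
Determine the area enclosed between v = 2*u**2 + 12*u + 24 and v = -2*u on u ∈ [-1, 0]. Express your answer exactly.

53/3

On [-1, 0], (2*u**2 + 12*u + 24) - (-2*u) = 2*u**2 + 14*u + 24 is ≥ 0 throughout, so the area is a single integral of |2*u**2 + 14*u + 24|.
∫[-1,0] (2*u**2 + 14*u + 24) du = 53/3.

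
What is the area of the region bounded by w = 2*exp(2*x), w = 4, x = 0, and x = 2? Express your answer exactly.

-11 + 4*log(2) + exp(4)

The difference (2*exp(2*x)) - (4) = 2*exp(2*x) - 4 changes sign at x = log(2)/2 inside [0, 2], so split the integral there.
∫[0,log(2)/2] (2*exp(2*x) - 4) dx = 1 - log(4); the area of that piece is -1 + log(4).
∫[log(2)/2,2] (2*exp(2*x) - 4) dx = -10 + 2*log(2) + exp(4).
Total area = (-1 + log(4)) + (-10 + 2*log(2) + exp(4)) = -11 + 4*log(2) + exp(4).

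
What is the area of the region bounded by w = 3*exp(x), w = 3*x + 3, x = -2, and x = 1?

-9/2 - 3*exp(-2) + 3*exp(1)

On [-2, 1], (3*exp(x)) - (3*x + 3) = -3*x + 3*exp(x) - 3 is ≥ 0 throughout, so the area is a single integral of |-3*x + 3*exp(x) - 3|.
∫[-2,1] (-3*x + 3*exp(x) - 3) dx = -9/2 - 3*exp(-2) + 3*exp(1).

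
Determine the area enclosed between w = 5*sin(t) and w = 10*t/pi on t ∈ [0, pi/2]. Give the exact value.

On [0, pi/2], (5*sin(t)) - (10*t/pi) = -10*t/pi + 5*sin(t) is ≥ 0 throughout, so the area is a single integral of |-10*t/pi + 5*sin(t)|.
∫[0,pi/2] (-10*t/pi + 5*sin(t)) dt = 5 - 5*pi/4.

5 - 5*pi/4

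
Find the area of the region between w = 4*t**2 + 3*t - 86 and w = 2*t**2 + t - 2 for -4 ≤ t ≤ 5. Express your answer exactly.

On [-4, 5], (4*t**2 + 3*t - 86) - (2*t**2 + t - 2) = 2*t**2 + 2*t - 84 is ≤ 0 throughout, so the area is a single integral of |2*t**2 + 2*t - 84|.
∫[-4,5] (2*t**2 + 2*t - 84) dt = -621; the area of that piece is 621.

621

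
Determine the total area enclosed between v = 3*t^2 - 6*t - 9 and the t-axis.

32

The curve meets the t-axis where 3*t^2 - 6*t - 9 = 0, i.e. 3*(t - 3)*(t + 1) = 0, at t = -1, 3.
On [-1, 3] the curve lies below the axis; ∫[-1,3] (3*t^2 - 6*t - 9) dt = -32, giving area 32.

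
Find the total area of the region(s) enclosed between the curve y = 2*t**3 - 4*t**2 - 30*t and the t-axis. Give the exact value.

863/3

The curve meets the t-axis where 2*t**3 - 4*t**2 - 30*t = 0, i.e. 2*t*(t - 5)*(t + 3) = 0, at t = -3, 0, 5.
On [-3, 0] the curve lies above the axis; ∫[-3,0] (2*t**3 - 4*t**2 - 30*t) dt = 117/2, giving area 117/2.
On [0, 5] the curve lies below the axis; ∫[0,5] (2*t**3 - 4*t**2 - 30*t) dt = -1375/6, giving area 1375/6.
Total area = 117/2 + 1375/6 = 863/3.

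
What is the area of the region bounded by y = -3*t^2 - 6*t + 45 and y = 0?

256

Set the curves equal: -3*t^2 - 6*t + 45 = 0, so -3*t^2 - 6*t + 45 = 0, which factors as -3*(t - 3)*(t + 5) = 0. The curves meet at t = -5, 3.
On [-5, 3], y = -3*t^2 - 6*t + 45 is on top; that piece has area ∫[-5,3] (-3*t^2 - 6*t + 45) dt = 256.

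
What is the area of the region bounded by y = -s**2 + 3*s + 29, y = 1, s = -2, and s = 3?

On [-2, 3], (-s**2 + 3*s + 29) - (1) = -s**2 + 3*s + 28 is ≥ 0 throughout, so the area is a single integral of |-s**2 + 3*s + 28|.
∫[-2,3] (-s**2 + 3*s + 28) ds = 815/6.

815/6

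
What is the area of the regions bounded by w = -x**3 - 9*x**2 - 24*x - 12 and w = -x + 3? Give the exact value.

Set the curves equal: -x**3 - 9*x**2 - 24*x - 12 = -x + 3, so -x**3 - 9*x**2 - 23*x - 15 = 0, which factors as -(x + 1)*(x + 3)*(x + 5) = 0. The curves meet at x = -5, -3, -1.
On [-5, -3], w = -x + 3 is on top; that piece has area ∫[-5,-3] (-(-x**3 - 9*x**2 - 23*x - 15)) dx = 4.
On [-3, -1], w = -x**3 - 9*x**2 - 24*x - 12 is on top; that piece has area ∫[-3,-1] (-x**3 - 9*x**2 - 23*x - 15) dx = 4.
Total enclosed area = 4 + 4 = 8.

8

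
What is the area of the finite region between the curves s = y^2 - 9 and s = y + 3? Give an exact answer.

343/6

Both boundary curves give s as a function of y, so integrate with respect to y. Setting them equal: y^2 - y - 12 = 0, i.e. (y - 4)*(y + 3) = 0, so they meet at y = -3, 4.
For y in [-3, 4], s = y^2 - 9 is on the left; area = ∫[-3,4] (-(y^2 - y - 12)) dy = 343/6.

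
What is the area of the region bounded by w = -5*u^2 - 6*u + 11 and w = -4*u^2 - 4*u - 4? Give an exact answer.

256/3

Set the curves equal: -5*u^2 - 6*u + 11 = -4*u^2 - 4*u - 4, so -u^2 - 2*u + 15 = 0, which factors as -(u - 3)*(u + 5) = 0. The curves meet at u = -5, 3.
On [-5, 3], w = -5*u^2 - 6*u + 11 is on top; that piece has area ∫[-5,3] (-u^2 - 2*u + 15) du = 256/3.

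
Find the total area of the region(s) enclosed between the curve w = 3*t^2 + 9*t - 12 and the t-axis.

125/2

The curve meets the t-axis where 3*t^2 + 9*t - 12 = 0, i.e. 3*(t - 1)*(t + 4) = 0, at t = -4, 1.
On [-4, 1] the curve lies below the axis; ∫[-4,1] (3*t^2 + 9*t - 12) dt = -125/2, giving area 125/2.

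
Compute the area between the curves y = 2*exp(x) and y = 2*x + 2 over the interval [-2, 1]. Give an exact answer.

-3 - 2*exp(-2) + 2*exp(1)

On [-2, 1], (2*exp(x)) - (2*x + 2) = -2*x + 2*exp(x) - 2 is ≥ 0 throughout, so the area is a single integral of |-2*x + 2*exp(x) - 2|.
∫[-2,1] (-2*x + 2*exp(x) - 2) dx = -3 - 2*exp(-2) + 2*exp(1).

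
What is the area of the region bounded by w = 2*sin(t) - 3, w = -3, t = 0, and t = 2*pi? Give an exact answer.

8

The difference (2*sin(t) - 3) - (-3) = 2*sin(t) changes sign at t = pi inside [0, 2*pi], so split the integral there.
∫[0,pi] (2*sin(t)) dt = 4.
∫[pi,2*pi] (2*sin(t)) dt = -4; the area of that piece is 4.
Total area = 4 + 4 = 8.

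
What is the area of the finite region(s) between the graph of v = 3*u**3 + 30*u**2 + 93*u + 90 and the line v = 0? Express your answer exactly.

The curve meets the u-axis where 3*u**3 + 30*u**2 + 93*u + 90 = 0, i.e. 3*(u + 2)*(u + 3)*(u + 5) = 0, at u = -5, -3, -2.
On [-5, -3] the curve lies above the axis; ∫[-5,-3] (3*u**3 + 30*u**2 + 93*u + 90) du = 8, giving area 8.
On [-3, -2] the curve lies below the axis; ∫[-3,-2] (3*u**3 + 30*u**2 + 93*u + 90) du = -5/4, giving area 5/4.
Total area = 8 + 5/4 = 37/4.

37/4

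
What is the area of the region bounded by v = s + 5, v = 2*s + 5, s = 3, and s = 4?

7/2

On [3, 4], (s + 5) - (2*s + 5) = -s is ≤ 0 throughout, so the area is a single integral of |-s|.
∫[3,4] (-s) ds = -7/2; the area of that piece is 7/2.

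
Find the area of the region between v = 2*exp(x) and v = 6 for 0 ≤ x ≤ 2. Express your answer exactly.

The difference (2*exp(x)) - (6) = 2*exp(x) - 6 changes sign at x = log(3) inside [0, 2], so split the integral there.
∫[0,log(3)] (2*exp(x) - 6) dx = 4 - log(729); the area of that piece is -4 + log(729).
∫[log(3),2] (2*exp(x) - 6) dx = -18 + 6*log(3) + 2*exp(2).
Total area = (-4 + log(729)) + (-18 + 6*log(3) + 2*exp(2)) = -22 + 12*log(3) + 2*exp(2).

-22 + 12*log(3) + 2*exp(2)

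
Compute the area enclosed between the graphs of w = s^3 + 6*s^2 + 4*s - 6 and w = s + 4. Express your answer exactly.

Set the curves equal: s^3 + 6*s^2 + 4*s - 6 = s + 4, so s^3 + 6*s^2 + 3*s - 10 = 0, which factors as (s - 1)*(s + 2)*(s + 5) = 0. The curves meet at s = -5, -2, 1.
On [-5, -2], w = s^3 + 6*s^2 + 4*s - 6 is on top; that piece has area ∫[-5,-2] (s^3 + 6*s^2 + 3*s - 10) ds = 81/4.
On [-2, 1], w = s + 4 is on top; that piece has area ∫[-2,1] (-(s^3 + 6*s^2 + 3*s - 10)) ds = 81/4.
Total enclosed area = 81/4 + 81/4 = 81/2.

81/2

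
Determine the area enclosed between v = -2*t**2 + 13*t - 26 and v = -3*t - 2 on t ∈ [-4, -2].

544/3

On [-4, -2], (-2*t**2 + 13*t - 26) - (-3*t - 2) = -2*t**2 + 16*t - 24 is ≤ 0 throughout, so the area is a single integral of |-2*t**2 + 16*t - 24|.
∫[-4,-2] (-2*t**2 + 16*t - 24) dt = -544/3; the area of that piece is 544/3.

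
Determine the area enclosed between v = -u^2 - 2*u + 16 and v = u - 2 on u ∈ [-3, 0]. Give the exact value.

On [-3, 0], (-u^2 - 2*u + 16) - (u - 2) = -u^2 - 3*u + 18 is ≥ 0 throughout, so the area is a single integral of |-u^2 - 3*u + 18|.
∫[-3,0] (-u^2 - 3*u + 18) du = 117/2.

117/2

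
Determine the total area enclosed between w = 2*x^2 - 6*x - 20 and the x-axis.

The curve meets the x-axis where 2*x^2 - 6*x - 20 = 0, i.e. 2*(x - 5)*(x + 2) = 0, at x = -2, 5.
On [-2, 5] the curve lies below the axis; ∫[-2,5] (2*x^2 - 6*x - 20) dx = -343/3, giving area 343/3.

343/3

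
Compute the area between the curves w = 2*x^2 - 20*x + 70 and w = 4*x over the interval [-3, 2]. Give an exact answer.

On [-3, 2], (2*x^2 - 20*x + 70) - (4*x) = 2*x^2 - 24*x + 70 is ≥ 0 throughout, so the area is a single integral of |2*x^2 - 24*x + 70|.
∫[-3,2] (2*x^2 - 24*x + 70) dx = 1300/3.

1300/3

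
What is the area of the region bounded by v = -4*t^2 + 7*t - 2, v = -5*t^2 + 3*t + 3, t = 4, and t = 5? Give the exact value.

100/3

On [4, 5], (-4*t^2 + 7*t - 2) - (-5*t^2 + 3*t + 3) = t^2 + 4*t - 5 is ≥ 0 throughout, so the area is a single integral of |t^2 + 4*t - 5|.
∫[4,5] (t^2 + 4*t - 5) dt = 100/3.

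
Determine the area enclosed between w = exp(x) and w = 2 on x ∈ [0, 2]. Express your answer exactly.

The difference (exp(x)) - (2) = exp(x) - 2 changes sign at x = log(2) inside [0, 2], so split the integral there.
∫[0,log(2)] (exp(x) - 2) dx = 1 - log(4); the area of that piece is -1 + log(4).
∫[log(2),2] (exp(x) - 2) dx = -6 + 2*log(2) + exp(2).
Total area = (-1 + log(4)) + (-6 + 2*log(2) + exp(2)) = -7 + 4*log(2) + exp(2).

-7 + 4*log(2) + exp(2)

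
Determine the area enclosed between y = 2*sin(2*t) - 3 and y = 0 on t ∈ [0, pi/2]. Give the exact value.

-2 + 3*pi/2

On [0, pi/2], (2*sin(2*t) - 3) - (0) = 2*sin(2*t) - 3 is ≤ 0 throughout, so the area is a single integral of |2*sin(2*t) - 3|.
∫[0,pi/2] (2*sin(2*t) - 3) dt = 2 - 3*pi/2; the area of that piece is -2 + 3*pi/2.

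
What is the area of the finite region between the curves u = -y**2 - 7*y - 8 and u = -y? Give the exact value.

Both boundary curves give u as a function of y, so integrate with respect to y. Setting them equal: -y**2 - 6*y - 8 = 0, i.e. -(y + 2)*(y + 4) = 0, so they meet at y = -4, -2.
For y in [-4, -2], u = -y**2 - 7*y - 8 is on the right; area = ∫[-4,-2] (-y**2 - 6*y - 8) dy = 4/3.

4/3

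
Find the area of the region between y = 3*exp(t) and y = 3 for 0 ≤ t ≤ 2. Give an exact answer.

-9 + 3*exp(2)

On [0, 2], (3*exp(t)) - (3) = 3*exp(t) - 3 is ≥ 0 throughout, so the area is a single integral of |3*exp(t) - 3|.
∫[0,2] (3*exp(t) - 3) dt = -9 + 3*exp(2).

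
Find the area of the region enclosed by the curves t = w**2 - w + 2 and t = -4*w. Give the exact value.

Both boundary curves give t as a function of w, so integrate with respect to w. Setting them equal: w**2 + 3*w + 2 = 0, i.e. (w + 1)*(w + 2) = 0, so they meet at w = -2, -1.
For w in [-2, -1], t = w**2 - w + 2 is on the left; area = ∫[-2,-1] (-(w**2 + 3*w + 2)) dw = 1/6.

1/6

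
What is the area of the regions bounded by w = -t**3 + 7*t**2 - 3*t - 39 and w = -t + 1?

Set the curves equal: -t**3 + 7*t**2 - 3*t - 39 = -t + 1, so -t**3 + 7*t**2 - 2*t - 40 = 0, which factors as -(t - 5)*(t - 4)*(t + 2) = 0. The curves meet at t = -2, 4, 5.
On [-2, 4], w = -t + 1 is on top; that piece has area ∫[-2,4] (-(-t**3 + 7*t**2 - 2*t - 40)) dt = 144.
On [4, 5], w = -t**3 + 7*t**2 - 3*t - 39 is on top; that piece has area ∫[4,5] (-t**3 + 7*t**2 - 2*t - 40) dt = 13/12.
Total enclosed area = 144 + 13/12 = 1741/12.

1741/12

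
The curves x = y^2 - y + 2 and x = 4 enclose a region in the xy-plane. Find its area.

9/2

Both boundary curves give x as a function of y, so integrate with respect to y. Setting them equal: y^2 - y - 2 = 0, i.e. (y - 2)*(y + 1) = 0, so they meet at y = -1, 2.
For y in [-1, 2], x = y^2 - y + 2 is on the left; area = ∫[-1,2] (-(y^2 - y - 2)) dy = 9/2.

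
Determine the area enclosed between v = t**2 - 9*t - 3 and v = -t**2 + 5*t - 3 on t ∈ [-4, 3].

599/3

The difference (t**2 - 9*t - 3) - (-t**2 + 5*t - 3) = 2*t**2 - 14*t changes sign at t = 0 inside [-4, 3], so split the integral there.
∫[-4,0] (2*t**2 - 14*t) dt = 464/3.
∫[0,3] (2*t**2 - 14*t) dt = -45; the area of that piece is 45.
Total area = 464/3 + 45 = 599/3.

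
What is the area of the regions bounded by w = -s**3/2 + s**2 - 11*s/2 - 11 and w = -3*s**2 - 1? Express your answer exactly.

Set the curves equal: -s**3/2 + s**2 - 11*s/2 - 11 = -3*s**2 - 1, so -s**3/2 + 4*s**2 - 11*s/2 - 10 = 0, which factors as -(s - 5)*(s - 4)*(s + 1)/2 = 0. The curves meet at s = -1, 4, 5.
On [-1, 4], w = -3*s**2 - 1 is on top; that piece has area ∫[-1,4] (-(-s**3/2 + 4*s**2 - 11*s/2 - 10)) ds = 875/24.
On [4, 5], w = -s**3/2 + s**2 - 11*s/2 - 11 is on top; that piece has area ∫[4,5] (-s**3/2 + 4*s**2 - 11*s/2 - 10) ds = 11/24.
Total enclosed area = 875/24 + 11/24 = 443/12.

443/12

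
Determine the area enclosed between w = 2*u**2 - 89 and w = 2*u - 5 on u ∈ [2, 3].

On [2, 3], (2*u**2 - 89) - (2*u - 5) = 2*u**2 - 2*u - 84 is ≤ 0 throughout, so the area is a single integral of |2*u**2 - 2*u - 84|.
∫[2,3] (2*u**2 - 2*u - 84) du = -229/3; the area of that piece is 229/3.

229/3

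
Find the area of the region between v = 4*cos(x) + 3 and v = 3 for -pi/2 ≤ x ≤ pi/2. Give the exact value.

8

On [-pi/2, pi/2], (4*cos(x) + 3) - (3) = 4*cos(x) is ≥ 0 throughout, so the area is a single integral of |4*cos(x)|.
∫[-pi/2,pi/2] (4*cos(x)) dx = 8.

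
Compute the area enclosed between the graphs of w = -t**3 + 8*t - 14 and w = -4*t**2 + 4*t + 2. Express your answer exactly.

Set the curves equal: -t**3 + 8*t - 14 = -4*t**2 + 4*t + 2, so -t**3 + 4*t**2 + 4*t - 16 = 0, which factors as -(t - 4)*(t - 2)*(t + 2) = 0. The curves meet at t = -2, 2, 4.
On [-2, 2], w = -4*t**2 + 4*t + 2 is on top; that piece has area ∫[-2,2] (-(-t**3 + 4*t**2 + 4*t - 16)) dt = 128/3.
On [2, 4], w = -t**3 + 8*t - 14 is on top; that piece has area ∫[2,4] (-t**3 + 4*t**2 + 4*t - 16) dt = 20/3.
Total enclosed area = 128/3 + 20/3 = 148/3.

148/3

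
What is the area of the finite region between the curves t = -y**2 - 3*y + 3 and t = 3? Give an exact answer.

Both boundary curves give t as a function of y, so integrate with respect to y. Setting them equal: -y**2 - 3*y = 0, i.e. -y*(y + 3) = 0, so they meet at y = -3, 0.
For y in [-3, 0], t = -y**2 - 3*y + 3 is on the right; area = ∫[-3,0] (-y**2 - 3*y) dy = 9/2.

9/2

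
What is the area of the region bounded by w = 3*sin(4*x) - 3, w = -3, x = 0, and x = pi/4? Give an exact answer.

On [0, pi/4], (3*sin(4*x) - 3) - (-3) = 3*sin(4*x) is ≥ 0 throughout, so the area is a single integral of |3*sin(4*x)|.
∫[0,pi/4] (3*sin(4*x)) dx = 3/2.

3/2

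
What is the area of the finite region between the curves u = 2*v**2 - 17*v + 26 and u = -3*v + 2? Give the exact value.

Both boundary curves give u as a function of v, so integrate with respect to v. Setting them equal: 2*v**2 - 14*v + 24 = 0, i.e. 2*(v - 4)*(v - 3) = 0, so they meet at v = 3, 4.
For v in [3, 4], u = 2*v**2 - 17*v + 26 is on the left; area = ∫[3,4] (-(2*v**2 - 14*v + 24)) dv = 1/3.

1/3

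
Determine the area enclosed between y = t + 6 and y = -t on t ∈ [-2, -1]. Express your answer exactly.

On [-2, -1], (t + 6) - (-t) = 2*t + 6 is ≥ 0 throughout, so the area is a single integral of |2*t + 6|.
∫[-2,-1] (2*t + 6) dt = 3.

3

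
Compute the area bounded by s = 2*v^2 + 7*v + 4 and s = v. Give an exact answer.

Both boundary curves give s as a function of v, so integrate with respect to v. Setting them equal: 2*v^2 + 6*v + 4 = 0, i.e. 2*(v + 1)*(v + 2) = 0, so they meet at v = -2, -1.
For v in [-2, -1], s = 2*v^2 + 7*v + 4 is on the left; area = ∫[-2,-1] (-(2*v^2 + 6*v + 4)) dv = 1/3.

1/3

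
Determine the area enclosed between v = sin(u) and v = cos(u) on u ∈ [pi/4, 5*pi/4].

2*sqrt(2)

On [pi/4, 5*pi/4], (sin(u)) - (cos(u)) = sin(u) - cos(u) is ≥ 0 throughout, so the area is a single integral of |sin(u) - cos(u)|.
∫[pi/4,5*pi/4] (sin(u) - cos(u)) du = 2*sqrt(2).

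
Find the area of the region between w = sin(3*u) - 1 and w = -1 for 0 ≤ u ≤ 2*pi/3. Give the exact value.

The difference (sin(3*u) - 1) - (-1) = sin(3*u) changes sign at u = pi/3 inside [0, 2*pi/3], so split the integral there.
∫[0,pi/3] (sin(3*u)) du = 2/3.
∫[pi/3,2*pi/3] (sin(3*u)) du = -2/3; the area of that piece is 2/3.
Total area = 2/3 + 2/3 = 4/3.

4/3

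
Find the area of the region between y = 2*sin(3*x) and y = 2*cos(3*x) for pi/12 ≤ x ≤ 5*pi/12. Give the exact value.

4*sqrt(2)/3

On [pi/12, 5*pi/12], (2*sin(3*x)) - (2*cos(3*x)) = 2*sin(3*x) - 2*cos(3*x) is ≥ 0 throughout, so the area is a single integral of |2*sin(3*x) - 2*cos(3*x)|.
∫[pi/12,5*pi/12] (2*sin(3*x) - 2*cos(3*x)) dx = 4*sqrt(2)/3.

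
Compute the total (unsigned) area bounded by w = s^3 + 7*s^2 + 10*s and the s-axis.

253/12

The curve meets the s-axis where s^3 + 7*s^2 + 10*s = 0, i.e. s*(s + 2)*(s + 5) = 0, at s = -5, -2, 0.
On [-5, -2] the curve lies above the axis; ∫[-5,-2] (s^3 + 7*s^2 + 10*s) ds = 63/4, giving area 63/4.
On [-2, 0] the curve lies below the axis; ∫[-2,0] (s^3 + 7*s^2 + 10*s) ds = -16/3, giving area 16/3.
Total area = 63/4 + 16/3 = 253/12.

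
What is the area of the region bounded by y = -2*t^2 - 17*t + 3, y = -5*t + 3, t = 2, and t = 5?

204

On [2, 5], (-2*t^2 - 17*t + 3) - (-5*t + 3) = -2*t^2 - 12*t is ≤ 0 throughout, so the area is a single integral of |-2*t^2 - 12*t|.
∫[2,5] (-2*t^2 - 12*t) dt = -204; the area of that piece is 204.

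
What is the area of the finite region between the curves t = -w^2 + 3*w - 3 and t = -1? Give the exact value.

1/6

Both boundary curves give t as a function of w, so integrate with respect to w. Setting them equal: -w^2 + 3*w - 2 = 0, i.e. -(w - 2)*(w - 1) = 0, so they meet at w = 1, 2.
For w in [1, 2], t = -w^2 + 3*w - 3 is on the right; area = ∫[1,2] (-w^2 + 3*w - 2) dw = 1/6.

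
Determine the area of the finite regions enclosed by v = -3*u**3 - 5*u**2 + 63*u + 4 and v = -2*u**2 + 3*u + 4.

Set the curves equal: -3*u**3 - 5*u**2 + 63*u + 4 = -2*u**2 + 3*u + 4, so -3*u**3 - 3*u**2 + 60*u = 0, which factors as -3*u*(u - 4)*(u + 5) = 0. The curves meet at u = -5, 0, 4.
On [-5, 0], v = -2*u**2 + 3*u + 4 is on top; that piece has area ∫[-5,0] (-(-3*u**3 - 3*u**2 + 60*u)) du = 1625/4.
On [0, 4], v = -3*u**3 - 5*u**2 + 63*u + 4 is on top; that piece has area ∫[0,4] (-3*u**3 - 3*u**2 + 60*u) du = 224.
Total enclosed area = 1625/4 + 224 = 2521/4.

2521/4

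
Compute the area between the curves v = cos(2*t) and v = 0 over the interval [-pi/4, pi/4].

1

On [-pi/4, pi/4], (cos(2*t)) - (0) = cos(2*t) is ≥ 0 throughout, so the area is a single integral of |cos(2*t)|.
∫[-pi/4,pi/4] (cos(2*t)) dt = 1.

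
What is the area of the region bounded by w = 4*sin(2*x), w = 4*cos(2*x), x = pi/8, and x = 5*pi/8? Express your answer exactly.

On [pi/8, 5*pi/8], (4*sin(2*x)) - (4*cos(2*x)) = 4*sin(2*x) - 4*cos(2*x) is ≥ 0 throughout, so the area is a single integral of |4*sin(2*x) - 4*cos(2*x)|.
∫[pi/8,5*pi/8] (4*sin(2*x) - 4*cos(2*x)) dx = 4*sqrt(2).

4*sqrt(2)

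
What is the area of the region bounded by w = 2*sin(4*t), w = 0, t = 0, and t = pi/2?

2

The difference (2*sin(4*t)) - (0) = 2*sin(4*t) changes sign at t = pi/4 inside [0, pi/2], so split the integral there.
∫[0,pi/4] (2*sin(4*t)) dt = 1.
∫[pi/4,pi/2] (2*sin(4*t)) dt = -1; the area of that piece is 1.
Total area = 1 + 1 = 2.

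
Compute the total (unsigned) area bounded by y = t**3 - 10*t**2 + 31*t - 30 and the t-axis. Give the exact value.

The curve meets the t-axis where t**3 - 10*t**2 + 31*t - 30 = 0, i.e. (t - 5)*(t - 3)*(t - 2) = 0, at t = 2, 3, 5.
On [2, 3] the curve lies above the axis; ∫[2,3] (t**3 - 10*t**2 + 31*t - 30) dt = 5/12, giving area 5/12.
On [3, 5] the curve lies below the axis; ∫[3,5] (t**3 - 10*t**2 + 31*t - 30) dt = -8/3, giving area 8/3.
Total area = 5/12 + 8/3 = 37/12.

37/12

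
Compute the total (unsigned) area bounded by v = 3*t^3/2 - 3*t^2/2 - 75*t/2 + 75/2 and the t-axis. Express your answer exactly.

506

The curve meets the t-axis where 3*t^3/2 - 3*t^2/2 - 75*t/2 + 75/2 = 0, i.e. 3*(t - 5)*(t - 1)*(t + 5)/2 = 0, at t = -5, 1, 5.
On [-5, 1] the curve lies above the axis; ∫[-5,1] (3*t^3/2 - 3*t^2/2 - 75*t/2 + 75/2) dt = 378, giving area 378.
On [1, 5] the curve lies below the axis; ∫[1,5] (3*t^3/2 - 3*t^2/2 - 75*t/2 + 75/2) dt = -128, giving area 128.
Total area = 378 + 128 = 506.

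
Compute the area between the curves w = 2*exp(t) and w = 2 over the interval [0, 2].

On [0, 2], (2*exp(t)) - (2) = 2*exp(t) - 2 is ≥ 0 throughout, so the area is a single integral of |2*exp(t) - 2|.
∫[0,2] (2*exp(t) - 2) dt = -6 + 2*exp(2).

-6 + 2*exp(2)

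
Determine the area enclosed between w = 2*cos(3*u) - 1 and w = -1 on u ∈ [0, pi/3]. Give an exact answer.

4/3

The difference (2*cos(3*u) - 1) - (-1) = 2*cos(3*u) changes sign at u = pi/6 inside [0, pi/3], so split the integral there.
∫[0,pi/6] (2*cos(3*u)) du = 2/3.
∫[pi/6,pi/3] (2*cos(3*u)) du = -2/3; the area of that piece is 2/3.
Total area = 2/3 + 2/3 = 4/3.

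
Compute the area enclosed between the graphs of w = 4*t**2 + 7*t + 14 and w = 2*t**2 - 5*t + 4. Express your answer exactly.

Set the curves equal: 4*t**2 + 7*t + 14 = 2*t**2 - 5*t + 4, so 2*t**2 + 12*t + 10 = 0, which factors as 2*(t + 1)*(t + 5) = 0. The curves meet at t = -5, -1.
On [-5, -1], w = 2*t**2 - 5*t + 4 is on top; that piece has area ∫[-5,-1] (-(2*t**2 + 12*t + 10)) dt = 64/3.

64/3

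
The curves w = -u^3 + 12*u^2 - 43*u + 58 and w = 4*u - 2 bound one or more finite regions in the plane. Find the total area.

Set the curves equal: -u^3 + 12*u^2 - 43*u + 58 = 4*u - 2, so -u^3 + 12*u^2 - 47*u + 60 = 0, which factors as -(u - 5)*(u - 4)*(u - 3) = 0. The curves meet at u = 3, 4, 5.
On [3, 4], w = 4*u - 2 is on top; that piece has area ∫[3,4] (-(-u^3 + 12*u^2 - 47*u + 60)) du = 1/4.
On [4, 5], w = -u^3 + 12*u^2 - 43*u + 58 is on top; that piece has area ∫[4,5] (-u^3 + 12*u^2 - 47*u + 60) du = 1/4.
Total enclosed area = 1/4 + 1/4 = 1/2.

1/2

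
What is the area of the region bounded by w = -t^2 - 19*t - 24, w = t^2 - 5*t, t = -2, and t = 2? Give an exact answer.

On [-2, 2], (-t^2 - 19*t - 24) - (t^2 - 5*t) = -2*t^2 - 14*t - 24 is ≤ 0 throughout, so the area is a single integral of |-2*t^2 - 14*t - 24|.
∫[-2,2] (-2*t^2 - 14*t - 24) dt = -320/3; the area of that piece is 320/3.

320/3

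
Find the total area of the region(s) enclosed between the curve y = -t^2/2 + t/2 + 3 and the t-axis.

The curve meets the t-axis where -t^2/2 + t/2 + 3 = 0, i.e. -(t - 3)*(t + 2)/2 = 0, at t = -2, 3.
On [-2, 3] the curve lies above the axis; ∫[-2,3] (-t^2/2 + t/2 + 3) dt = 125/12, giving area 125/12.

125/12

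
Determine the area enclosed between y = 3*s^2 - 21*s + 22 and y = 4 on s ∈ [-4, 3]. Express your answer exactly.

669/2

The difference (3*s^2 - 21*s + 22) - (4) = 3*s^2 - 21*s + 18 changes sign at s = 1 inside [-4, 3], so split the integral there.
∫[-4,1] (3*s^2 - 21*s + 18) ds = 625/2.
∫[1,3] (3*s^2 - 21*s + 18) ds = -22; the area of that piece is 22.
Total area = 625/2 + 22 = 669/2.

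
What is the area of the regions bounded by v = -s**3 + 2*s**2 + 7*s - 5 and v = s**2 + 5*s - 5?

37/12

Set the curves equal: -s**3 + 2*s**2 + 7*s - 5 = s**2 + 5*s - 5, so -s**3 + s**2 + 2*s = 0, which factors as -s*(s - 2)*(s + 1) = 0. The curves meet at s = -1, 0, 2.
On [-1, 0], v = s**2 + 5*s - 5 is on top; that piece has area ∫[-1,0] (-(-s**3 + s**2 + 2*s)) ds = 5/12.
On [0, 2], v = -s**3 + 2*s**2 + 7*s - 5 is on top; that piece has area ∫[0,2] (-s**3 + s**2 + 2*s) ds = 8/3.
Total enclosed area = 5/12 + 8/3 = 37/12.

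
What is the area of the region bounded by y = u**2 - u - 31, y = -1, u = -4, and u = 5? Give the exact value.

423/2

On [-4, 5], (u**2 - u - 31) - (-1) = u**2 - u - 30 is ≤ 0 throughout, so the area is a single integral of |u**2 - u - 30|.
∫[-4,5] (u**2 - u - 30) du = -423/2; the area of that piece is 423/2.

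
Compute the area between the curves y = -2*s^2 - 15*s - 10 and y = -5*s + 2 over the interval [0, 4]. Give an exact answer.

On [0, 4], (-2*s^2 - 15*s - 10) - (-5*s + 2) = -2*s^2 - 10*s - 12 is ≤ 0 throughout, so the area is a single integral of |-2*s^2 - 10*s - 12|.
∫[0,4] (-2*s^2 - 10*s - 12) ds = -512/3; the area of that piece is 512/3.

512/3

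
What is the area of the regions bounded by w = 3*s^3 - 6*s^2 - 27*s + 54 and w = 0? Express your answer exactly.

Set the curves equal: 3*s^3 - 6*s^2 - 27*s + 54 = 0, so 3*s^3 - 6*s^2 - 27*s + 54 = 0, which factors as 3*(s - 3)*(s - 2)*(s + 3) = 0. The curves meet at s = -3, 2, 3.
On [-3, 2], w = 3*s^3 - 6*s^2 - 27*s + 54 is on top; that piece has area ∫[-3,2] (3*s^3 - 6*s^2 - 27*s + 54) ds = 875/4.
On [2, 3], w = 0 is on top; that piece has area ∫[2,3] (-(3*s^3 - 6*s^2 - 27*s + 54)) ds = 11/4.
Total enclosed area = 875/4 + 11/4 = 443/2.

443/2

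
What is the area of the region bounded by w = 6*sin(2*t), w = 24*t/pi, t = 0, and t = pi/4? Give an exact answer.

3 - 3*pi/4

On [0, pi/4], (6*sin(2*t)) - (24*t/pi) = -24*t/pi + 6*sin(2*t) is ≥ 0 throughout, so the area is a single integral of |-24*t/pi + 6*sin(2*t)|.
∫[0,pi/4] (-24*t/pi + 6*sin(2*t)) dt = 3 - 3*pi/4.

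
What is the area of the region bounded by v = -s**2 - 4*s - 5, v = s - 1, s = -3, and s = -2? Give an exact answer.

On [-3, -2], (-s**2 - 4*s - 5) - (s - 1) = -s**2 - 5*s - 4 is ≥ 0 throughout, so the area is a single integral of |-s**2 - 5*s - 4|.
∫[-3,-2] (-s**2 - 5*s - 4) ds = 13/6.

13/6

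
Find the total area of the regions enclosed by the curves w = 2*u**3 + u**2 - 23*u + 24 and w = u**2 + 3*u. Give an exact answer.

407/2

Set the curves equal: 2*u**3 + u**2 - 23*u + 24 = u**2 + 3*u, so 2*u**3 - 26*u + 24 = 0, which factors as 2*(u - 3)*(u - 1)*(u + 4) = 0. The curves meet at u = -4, 1, 3.
On [-4, 1], w = 2*u**3 + u**2 - 23*u + 24 is on top; that piece has area ∫[-4,1] (2*u**3 - 26*u + 24) du = 375/2.
On [1, 3], w = u**2 + 3*u is on top; that piece has area ∫[1,3] (-(2*u**3 - 26*u + 24)) du = 16.
Total enclosed area = 375/2 + 16 = 407/2.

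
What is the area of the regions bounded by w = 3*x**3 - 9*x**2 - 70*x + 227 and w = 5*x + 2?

Set the curves equal: 3*x**3 - 9*x**2 - 70*x + 227 = 5*x + 2, so 3*x**3 - 9*x**2 - 75*x + 225 = 0, which factors as 3*(x - 5)*(x - 3)*(x + 5) = 0. The curves meet at x = -5, 3, 5.
On [-5, 3], w = 3*x**3 - 9*x**2 - 70*x + 227 is on top; that piece has area ∫[-5,3] (3*x**3 - 9*x**2 - 75*x + 225) dx = 1536.
On [3, 5], w = 5*x + 2 is on top; that piece has area ∫[3,5] (-(3*x**3 - 9*x**2 - 75*x + 225)) dx = 36.
Total enclosed area = 1536 + 36 = 1572.

1572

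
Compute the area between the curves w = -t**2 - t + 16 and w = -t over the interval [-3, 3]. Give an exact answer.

On [-3, 3], (-t**2 - t + 16) - (-t) = -t**2 + 16 is ≥ 0 throughout, so the area is a single integral of |-t**2 + 16|.
∫[-3,3] (-t**2 + 16) dt = 78.

78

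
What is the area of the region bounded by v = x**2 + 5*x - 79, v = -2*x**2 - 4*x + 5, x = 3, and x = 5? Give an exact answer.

33

The difference (x**2 + 5*x - 79) - (-2*x**2 - 4*x + 5) = 3*x**2 + 9*x - 84 changes sign at x = 4 inside [3, 5], so split the integral there.
∫[3,4] (3*x**2 + 9*x - 84) dx = -31/2; the area of that piece is 31/2.
∫[4,5] (3*x**2 + 9*x - 84) dx = 35/2.
Total area = 31/2 + 35/2 = 33.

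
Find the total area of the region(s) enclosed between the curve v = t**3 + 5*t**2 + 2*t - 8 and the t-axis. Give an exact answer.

253/12

The curve meets the t-axis where t**3 + 5*t**2 + 2*t - 8 = 0, i.e. (t - 1)*(t + 2)*(t + 4) = 0, at t = -4, -2, 1.
On [-4, -2] the curve lies above the axis; ∫[-4,-2] (t**3 + 5*t**2 + 2*t - 8) dt = 16/3, giving area 16/3.
On [-2, 1] the curve lies below the axis; ∫[-2,1] (t**3 + 5*t**2 + 2*t - 8) dt = -63/4, giving area 63/4.
Total area = 16/3 + 63/4 = 253/12.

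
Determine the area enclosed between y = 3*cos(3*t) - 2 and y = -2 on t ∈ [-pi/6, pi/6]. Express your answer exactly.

2

On [-pi/6, pi/6], (3*cos(3*t) - 2) - (-2) = 3*cos(3*t) is ≥ 0 throughout, so the area is a single integral of |3*cos(3*t)|.
∫[-pi/6,pi/6] (3*cos(3*t)) dt = 2.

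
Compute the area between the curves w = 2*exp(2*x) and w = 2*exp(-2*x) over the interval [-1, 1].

-4 + 2*exp(-2) + 2*exp(2)

The difference (2*exp(2*x)) - (2*exp(-2*x)) = 2*exp(2*x) - 2*exp(-2*x) changes sign at x = 0 inside [-1, 1], so split the integral there.
∫[-1,0] (2*exp(2*x) - 2*exp(-2*x)) dx = -exp(2) - exp(-2) + 2; the area of that piece is -2 + exp(-2) + exp(2).
∫[0,1] (2*exp(2*x) - 2*exp(-2*x)) dx = -2 + exp(-2) + exp(2).
Total area = (-2 + exp(-2) + exp(2)) + (-2 + exp(-2) + exp(2)) = -4 + 2*exp(-2) + 2*exp(2).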